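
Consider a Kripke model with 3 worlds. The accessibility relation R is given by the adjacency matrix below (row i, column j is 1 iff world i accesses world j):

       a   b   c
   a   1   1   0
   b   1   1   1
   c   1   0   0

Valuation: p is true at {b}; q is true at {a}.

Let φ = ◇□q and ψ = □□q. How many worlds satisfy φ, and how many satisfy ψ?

1 and 0

For ◇□q:
a: successors {a, b}; □q there: a:F, b:F. ✗
b: successors {a, b, c}; □q there: a:F, b:F, c:T. ✓
c: successors {a}; □q there: a:F. ✗
— 1 world.
For □□q:
a: successors {a, b}; □q there: a:F, b:F. ✗
b: successors {a, b, c}; □q there: a:F, b:F, c:T. ✗
c: successors {a}; □q there: a:F. ✗
— 0 worlds.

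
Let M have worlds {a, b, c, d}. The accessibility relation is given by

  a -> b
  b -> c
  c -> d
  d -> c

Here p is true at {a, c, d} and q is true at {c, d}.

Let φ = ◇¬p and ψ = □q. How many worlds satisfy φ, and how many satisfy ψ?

For ◇¬p:
a: successors {b}; ¬p there: b:T. ✓
b: successors {c}; ¬p there: c:F. ✗
c: successors {d}; ¬p there: d:F. ✗
d: successors {c}; ¬p there: c:F. ✗
— 1 world.
For □q:
a: successors {b}; q there: b:F. ✗
b: successors {c}; q there: c:T. ✓
c: successors {d}; q there: d:T. ✓
d: successors {c}; q there: c:T. ✓
— 3 worlds.

1 and 3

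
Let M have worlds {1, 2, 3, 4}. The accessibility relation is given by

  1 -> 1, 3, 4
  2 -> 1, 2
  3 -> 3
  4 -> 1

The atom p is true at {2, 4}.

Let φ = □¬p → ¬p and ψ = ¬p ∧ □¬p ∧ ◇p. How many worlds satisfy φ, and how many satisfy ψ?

3 and 0

For □¬p → ¬p:
1: □¬p is F, ¬p is T. ✓
2: □¬p is F, ¬p is F. ✓
3: □¬p is T, ¬p is T. ✓
4: □¬p is T, ¬p is F. ✗
— 3 worlds.
For ¬p ∧ □¬p ∧ ◇p:
1: ¬p is T, □¬p ∧ ◇p is F. ✗
2: ¬p is F, □¬p ∧ ◇p is F. ✗
3: ¬p is T, □¬p ∧ ◇p is F. ✗
4: ¬p is F, □¬p ∧ ◇p is F. ✗
— 0 worlds.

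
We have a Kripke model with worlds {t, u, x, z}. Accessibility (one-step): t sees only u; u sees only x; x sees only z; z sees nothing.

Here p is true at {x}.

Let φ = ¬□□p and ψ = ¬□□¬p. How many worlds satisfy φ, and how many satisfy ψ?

For ¬□□p:
t: □□p is T. ✗
u: □□p is F. ✓
x: □□p is T. ✗
z: □□p is T. ✗
— 1 world.
For ¬□□¬p:
t: □□¬p is F. ✓
u: □□¬p is T. ✗
x: □□¬p is T. ✗
z: □□¬p is T. ✗
— 1 world.

1 and 1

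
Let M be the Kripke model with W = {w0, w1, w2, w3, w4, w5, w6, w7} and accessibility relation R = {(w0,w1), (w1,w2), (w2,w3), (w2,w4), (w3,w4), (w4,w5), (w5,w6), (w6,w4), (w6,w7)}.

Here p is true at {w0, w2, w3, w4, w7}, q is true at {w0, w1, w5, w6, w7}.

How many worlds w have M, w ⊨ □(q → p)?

5

w0: successors {w1}; q → p there: w1:F. ✗
w1: successors {w2}; q → p there: w2:T. ✓
w2: successors {w3, w4}; q → p there: w3:T, w4:T. ✓
w3: successors {w4}; q → p there: w4:T. ✓
w4: successors {w5}; q → p there: w5:F. ✗
w5: successors {w6}; q → p there: w6:F. ✗
w6: successors {w4, w7}; q → p there: w4:T, w7:T. ✓
w7: no successors, so □(q → p) holds vacuously. ✓
Satisfying worlds: {w1, w2, w3, w6, w7}.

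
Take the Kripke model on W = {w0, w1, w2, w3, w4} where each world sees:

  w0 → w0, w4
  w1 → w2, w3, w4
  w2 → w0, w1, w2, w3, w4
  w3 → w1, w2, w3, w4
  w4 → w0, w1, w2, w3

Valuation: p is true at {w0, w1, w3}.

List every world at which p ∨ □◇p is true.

{w0, w1, w2, w3, w4}

w0: p is T, □◇p is T. ✓
w1: p is T, □◇p is T. ✓
w2: p is F, □◇p is T. ✓
w3: p is T, □◇p is T. ✓
w4: p is F, □◇p is T. ✓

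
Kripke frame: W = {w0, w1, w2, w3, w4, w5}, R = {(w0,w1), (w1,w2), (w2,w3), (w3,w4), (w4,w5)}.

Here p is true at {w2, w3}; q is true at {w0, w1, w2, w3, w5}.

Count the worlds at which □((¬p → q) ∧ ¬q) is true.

1

w0: successors {w1}; (¬p → q) ∧ ¬q there: w1:F. ✗
w1: successors {w2}; (¬p → q) ∧ ¬q there: w2:F. ✗
w2: successors {w3}; (¬p → q) ∧ ¬q there: w3:F. ✗
w3: successors {w4}; (¬p → q) ∧ ¬q there: w4:F. ✗
w4: successors {w5}; (¬p → q) ∧ ¬q there: w5:F. ✗
w5: no successors, so □((¬p → q) ∧ ¬q) holds vacuously. ✓
Satisfying worlds: {w5}.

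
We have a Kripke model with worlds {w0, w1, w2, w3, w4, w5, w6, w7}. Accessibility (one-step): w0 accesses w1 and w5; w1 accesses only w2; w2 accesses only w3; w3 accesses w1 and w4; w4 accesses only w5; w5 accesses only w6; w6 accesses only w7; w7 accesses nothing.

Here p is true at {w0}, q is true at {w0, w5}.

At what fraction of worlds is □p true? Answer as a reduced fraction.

1/8

w0: successors {w1, w5}; p there: w1:F, w5:F. ✗
w1: successors {w2}; p there: w2:F. ✗
w2: successors {w3}; p there: w3:F. ✗
w3: successors {w1, w4}; p there: w1:F, w4:F. ✗
w4: successors {w5}; p there: w5:F. ✗
w5: successors {w6}; p there: w6:F. ✗
w6: successors {w7}; p there: w7:F. ✗
w7: no successors, so □p holds vacuously. ✓
That's 1 of 8 worlds, so 1/8.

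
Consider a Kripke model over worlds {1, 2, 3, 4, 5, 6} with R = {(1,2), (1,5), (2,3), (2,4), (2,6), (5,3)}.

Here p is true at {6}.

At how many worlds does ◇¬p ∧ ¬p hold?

1: ◇¬p is T, ¬p is T. ✓
2: ◇¬p is T, ¬p is T. ✓
3: ◇¬p is F, ¬p is T. ✗
4: ◇¬p is F, ¬p is T. ✗
5: ◇¬p is T, ¬p is T. ✓
6: ◇¬p is F, ¬p is F. ✗
Satisfying worlds: {1, 2, 5}.

3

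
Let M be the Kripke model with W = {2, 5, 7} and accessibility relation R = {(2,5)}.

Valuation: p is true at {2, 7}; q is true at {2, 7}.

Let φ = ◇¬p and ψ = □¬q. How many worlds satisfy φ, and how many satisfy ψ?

1 and 3

For ◇¬p:
2: successors {5}; ¬p there: 5:T. ✓
5: no successors, so ◇¬p fails. ✗
7: no successors, so ◇¬p fails. ✗
— 1 world.
For □¬q:
2: successors {5}; ¬q there: 5:T. ✓
5: no successors, so □¬q holds vacuously. ✓
7: no successors, so □¬q holds vacuously. ✓
— 3 worlds.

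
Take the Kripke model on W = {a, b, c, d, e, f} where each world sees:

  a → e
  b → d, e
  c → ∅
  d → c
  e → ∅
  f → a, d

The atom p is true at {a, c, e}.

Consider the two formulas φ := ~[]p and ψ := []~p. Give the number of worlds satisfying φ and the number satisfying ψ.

For ~[]p:
a: []p is T. ✗
b: []p is F. ✓
c: []p is T. ✗
d: []p is T. ✗
e: []p is T. ✗
f: []p is F. ✓
— 2 worlds.
For []~p:
a: successors {e}; ~p there: e:F. ✗
b: successors {d, e}; ~p there: d:T, e:F. ✗
c: no successors, so []~p holds vacuously. ✓
d: successors {c}; ~p there: c:F. ✗
e: no successors, so []~p holds vacuously. ✓
f: successors {a, d}; ~p there: a:F, d:T. ✗
— 2 worlds.

2 and 2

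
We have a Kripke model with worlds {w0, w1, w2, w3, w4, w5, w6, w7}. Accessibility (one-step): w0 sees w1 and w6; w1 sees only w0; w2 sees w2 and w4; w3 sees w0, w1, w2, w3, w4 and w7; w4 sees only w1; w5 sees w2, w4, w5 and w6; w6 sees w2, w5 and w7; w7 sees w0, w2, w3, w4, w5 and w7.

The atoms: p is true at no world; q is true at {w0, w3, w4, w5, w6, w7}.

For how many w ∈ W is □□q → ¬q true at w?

7

w0: □□q is F, ¬q is F. ✓
w1: □□q is F, ¬q is T. ✓
w2: □□q is F, ¬q is T. ✓
w3: □□q is F, ¬q is F. ✓
w4: □□q is T, ¬q is F. ✗
w5: □□q is F, ¬q is F. ✓
w6: □□q is F, ¬q is F. ✓
w7: □□q is F, ¬q is F. ✓
Satisfying worlds: {w0, w1, w2, w3, w5, w6, w7}.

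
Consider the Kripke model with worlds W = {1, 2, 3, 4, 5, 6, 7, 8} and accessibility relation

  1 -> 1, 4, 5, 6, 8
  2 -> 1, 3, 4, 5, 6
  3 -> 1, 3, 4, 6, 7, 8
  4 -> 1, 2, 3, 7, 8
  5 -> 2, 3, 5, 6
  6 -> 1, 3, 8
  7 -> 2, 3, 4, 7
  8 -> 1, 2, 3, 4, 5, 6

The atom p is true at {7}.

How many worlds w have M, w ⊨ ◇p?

3

1: successors {1, 4, 5, 6, 8}; p there: 1:F, 4:F, 5:F, 6:F, 8:F. ✗
2: successors {1, 3, 4, 5, 6}; p there: 1:F, 3:F, 4:F, 5:F, 6:F. ✗
3: successors {1, 3, 4, 6, 7, 8}; p there: 1:F, 3:F, 4:F, 6:F, 7:T, 8:F. ✓
4: successors {1, 2, 3, 7, 8}; p there: 1:F, 2:F, 3:F, 7:T, 8:F. ✓
5: successors {2, 3, 5, 6}; p there: 2:F, 3:F, 5:F, 6:F. ✗
6: successors {1, 3, 8}; p there: 1:F, 3:F, 8:F. ✗
7: successors {2, 3, 4, 7}; p there: 2:F, 3:F, 4:F, 7:T. ✓
8: successors {1, 2, 3, 4, 5, 6}; p there: 1:F, 2:F, 3:F, 4:F, 5:F, 6:F. ✗
Satisfying worlds: {3, 4, 7}.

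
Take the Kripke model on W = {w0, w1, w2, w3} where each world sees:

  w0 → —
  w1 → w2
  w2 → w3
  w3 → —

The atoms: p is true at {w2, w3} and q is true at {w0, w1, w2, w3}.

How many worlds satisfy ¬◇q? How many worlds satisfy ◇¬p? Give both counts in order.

For ¬◇q:
w0: ◇q is F. ✓
w1: ◇q is T. ✗
w2: ◇q is T. ✗
w3: ◇q is F. ✓
— 2 worlds.
For ◇¬p:
w0: no successors, so ◇¬p fails. ✗
w1: successors {w2}; ¬p there: w2:F. ✗
w2: successors {w3}; ¬p there: w3:F. ✗
w3: no successors, so ◇¬p fails. ✗
— 0 worlds.

2 and 0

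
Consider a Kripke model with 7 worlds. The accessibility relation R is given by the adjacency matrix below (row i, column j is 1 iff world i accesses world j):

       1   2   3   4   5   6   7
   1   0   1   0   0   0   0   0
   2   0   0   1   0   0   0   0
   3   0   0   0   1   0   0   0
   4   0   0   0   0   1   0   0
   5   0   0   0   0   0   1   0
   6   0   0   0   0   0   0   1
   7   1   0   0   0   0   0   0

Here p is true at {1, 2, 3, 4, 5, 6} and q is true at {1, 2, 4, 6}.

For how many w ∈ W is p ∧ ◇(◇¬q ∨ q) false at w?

1: p is T, ◇(◇¬q ∨ q) is T. ✓
2: p is T, ◇(◇¬q ∨ q) is F. ✗
3: p is T, ◇(◇¬q ∨ q) is T. ✓
4: p is T, ◇(◇¬q ∨ q) is F. ✗
5: p is T, ◇(◇¬q ∨ q) is T. ✓
6: p is T, ◇(◇¬q ∨ q) is F. ✗
7: p is F, ◇(◇¬q ∨ q) is T. ✗
Satisfying worlds: {1, 3, 5}.
So p ∧ ◇(◇¬q ∨ q) fails at the other 4 worlds.

4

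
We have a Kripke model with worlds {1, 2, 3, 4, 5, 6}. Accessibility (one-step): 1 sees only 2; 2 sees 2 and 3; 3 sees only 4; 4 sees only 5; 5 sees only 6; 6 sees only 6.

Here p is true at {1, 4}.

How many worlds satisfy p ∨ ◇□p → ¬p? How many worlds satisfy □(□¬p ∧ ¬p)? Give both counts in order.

4 and 4

For p ∨ ◇□p → ¬p:
1: p ∨ ◇□p is T, ¬p is F. ✗
2: p ∨ ◇□p is T, ¬p is T. ✓
3: p ∨ ◇□p is F, ¬p is T. ✓
4: p ∨ ◇□p is T, ¬p is F. ✗
5: p ∨ ◇□p is F, ¬p is T. ✓
6: p ∨ ◇□p is F, ¬p is T. ✓
— 4 worlds.
For □(□¬p ∧ ¬p):
1: successors {2}; □¬p ∧ ¬p there: 2:T. ✓
2: successors {2, 3}; □¬p ∧ ¬p there: 2:T, 3:F. ✗
3: successors {4}; □¬p ∧ ¬p there: 4:F. ✗
4: successors {5}; □¬p ∧ ¬p there: 5:T. ✓
5: successors {6}; □¬p ∧ ¬p there: 6:T. ✓
6: successors {6}; □¬p ∧ ¬p there: 6:T. ✓
— 4 worlds.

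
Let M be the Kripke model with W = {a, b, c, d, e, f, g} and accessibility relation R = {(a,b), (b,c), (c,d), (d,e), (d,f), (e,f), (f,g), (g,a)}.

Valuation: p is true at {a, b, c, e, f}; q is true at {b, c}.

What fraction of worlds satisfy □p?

5/7

a: successors {b}; p there: b:T. ✓
b: successors {c}; p there: c:T. ✓
c: successors {d}; p there: d:F. ✗
d: successors {e, f}; p there: e:T, f:T. ✓
e: successors {f}; p there: f:T. ✓
f: successors {g}; p there: g:F. ✗
g: successors {a}; p there: a:T. ✓
That's 5 of 7 worlds, so 5/7.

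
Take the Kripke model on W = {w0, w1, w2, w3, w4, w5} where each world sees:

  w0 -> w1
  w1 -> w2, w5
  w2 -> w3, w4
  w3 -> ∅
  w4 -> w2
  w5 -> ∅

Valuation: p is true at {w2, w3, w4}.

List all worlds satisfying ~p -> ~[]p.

w0: ~p is T, ~[]p is T. ✓
w1: ~p is T, ~[]p is T. ✓
w2: ~p is F, ~[]p is F. ✓
w3: ~p is F, ~[]p is F. ✓
w4: ~p is F, ~[]p is F. ✓
w5: ~p is T, ~[]p is F. ✗

{w0, w1, w2, w3, w4}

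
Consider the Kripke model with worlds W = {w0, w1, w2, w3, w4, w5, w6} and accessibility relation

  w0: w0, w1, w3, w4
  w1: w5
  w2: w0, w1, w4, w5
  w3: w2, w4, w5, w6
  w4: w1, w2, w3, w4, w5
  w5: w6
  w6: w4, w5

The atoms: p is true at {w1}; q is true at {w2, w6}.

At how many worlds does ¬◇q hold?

4

w0: ◇q is F. ✓
w1: ◇q is F. ✓
w2: ◇q is F. ✓
w3: ◇q is T. ✗
w4: ◇q is T. ✗
w5: ◇q is T. ✗
w6: ◇q is F. ✓
Satisfying worlds: {w0, w1, w2, w6}.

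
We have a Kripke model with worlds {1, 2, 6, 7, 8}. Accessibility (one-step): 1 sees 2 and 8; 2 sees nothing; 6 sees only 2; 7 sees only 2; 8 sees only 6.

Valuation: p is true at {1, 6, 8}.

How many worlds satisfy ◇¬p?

3

1: successors {2, 8}; ¬p there: 2:T, 8:F. ✓
2: no successors, so ◇¬p fails. ✗
6: successors {2}; ¬p there: 2:T. ✓
7: successors {2}; ¬p there: 2:T. ✓
8: successors {6}; ¬p there: 6:F. ✗
Satisfying worlds: {1, 6, 7}.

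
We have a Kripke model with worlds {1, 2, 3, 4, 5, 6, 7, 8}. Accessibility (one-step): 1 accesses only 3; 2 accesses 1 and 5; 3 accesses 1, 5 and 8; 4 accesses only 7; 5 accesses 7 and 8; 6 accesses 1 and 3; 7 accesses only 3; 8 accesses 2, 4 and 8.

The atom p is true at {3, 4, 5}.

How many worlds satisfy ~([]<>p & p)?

6

1: []<>p & p is F. ✓
2: []<>p & p is F. ✓
3: []<>p & p is F. ✓
4: []<>p & p is T. ✗
5: []<>p & p is T. ✗
6: []<>p & p is F. ✓
7: []<>p & p is F. ✓
8: []<>p & p is F. ✓
Satisfying worlds: {1, 2, 3, 6, 7, 8}.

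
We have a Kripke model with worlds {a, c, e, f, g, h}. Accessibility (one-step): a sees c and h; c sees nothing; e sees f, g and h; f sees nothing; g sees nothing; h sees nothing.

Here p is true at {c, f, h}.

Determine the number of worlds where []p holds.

a: successors {c, h}; p there: c:T, h:T. ✓
c: no successors, so []p holds vacuously. ✓
e: successors {f, g, h}; p there: f:T, g:F, h:T. ✗
f: no successors, so []p holds vacuously. ✓
g: no successors, so []p holds vacuously. ✓
h: no successors, so []p holds vacuously. ✓
Satisfying worlds: {a, c, f, g, h}.

5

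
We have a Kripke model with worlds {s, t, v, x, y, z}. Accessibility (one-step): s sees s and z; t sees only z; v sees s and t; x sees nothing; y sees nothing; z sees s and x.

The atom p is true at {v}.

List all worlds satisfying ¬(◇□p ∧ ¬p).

{s, t, v, x, y}

s: ◇□p ∧ ¬p is F. ✓
t: ◇□p ∧ ¬p is F. ✓
v: ◇□p ∧ ¬p is F. ✓
x: ◇□p ∧ ¬p is F. ✓
y: ◇□p ∧ ¬p is F. ✓
z: ◇□p ∧ ¬p is T. ✗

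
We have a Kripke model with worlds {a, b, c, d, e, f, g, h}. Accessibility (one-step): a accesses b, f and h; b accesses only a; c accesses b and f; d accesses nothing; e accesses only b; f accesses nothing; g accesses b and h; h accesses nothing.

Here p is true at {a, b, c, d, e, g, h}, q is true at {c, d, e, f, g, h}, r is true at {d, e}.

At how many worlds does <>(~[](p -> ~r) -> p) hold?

5

a: successors {b, f, h}; ~[](p -> ~r) -> p there: b:T, f:T, h:T. ✓
b: successors {a}; ~[](p -> ~r) -> p there: a:T. ✓
c: successors {b, f}; ~[](p -> ~r) -> p there: b:T, f:T. ✓
d: no successors, so <>(~[](p -> ~r) -> p) fails. ✗
e: successors {b}; ~[](p -> ~r) -> p there: b:T. ✓
f: no successors, so <>(~[](p -> ~r) -> p) fails. ✗
g: successors {b, h}; ~[](p -> ~r) -> p there: b:T, h:T. ✓
h: no successors, so <>(~[](p -> ~r) -> p) fails. ✗
Satisfying worlds: {a, b, c, e, g}.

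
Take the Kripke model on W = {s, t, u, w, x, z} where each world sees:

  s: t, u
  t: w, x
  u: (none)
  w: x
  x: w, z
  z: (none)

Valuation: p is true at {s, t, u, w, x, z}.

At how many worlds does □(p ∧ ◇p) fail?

s: successors {t, u}; p ∧ ◇p there: t:T, u:F. ✗
t: successors {w, x}; p ∧ ◇p there: w:T, x:T. ✓
u: no successors, so □(p ∧ ◇p) holds vacuously. ✓
w: successors {x}; p ∧ ◇p there: x:T. ✓
x: successors {w, z}; p ∧ ◇p there: w:T, z:F. ✗
z: no successors, so □(p ∧ ◇p) holds vacuously. ✓
Satisfying worlds: {t, u, w, z}.
So □(p ∧ ◇p) fails at the other 2 worlds.

2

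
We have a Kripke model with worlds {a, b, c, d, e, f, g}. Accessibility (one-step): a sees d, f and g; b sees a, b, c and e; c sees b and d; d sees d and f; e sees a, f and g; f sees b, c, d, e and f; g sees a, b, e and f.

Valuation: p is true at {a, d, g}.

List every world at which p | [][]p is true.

a: p is T, [][]p is F. ✓
b: p is F, [][]p is F. ✗
c: p is F, [][]p is F. ✗
d: p is T, [][]p is F. ✓
e: p is F, [][]p is F. ✗
f: p is F, [][]p is F. ✗
g: p is T, [][]p is F. ✓

{a, d, g}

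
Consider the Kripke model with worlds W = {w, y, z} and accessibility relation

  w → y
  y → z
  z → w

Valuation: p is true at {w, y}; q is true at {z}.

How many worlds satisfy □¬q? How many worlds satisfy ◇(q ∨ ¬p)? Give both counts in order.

For □¬q:
w: successors {y}; ¬q there: y:T. ✓
y: successors {z}; ¬q there: z:F. ✗
z: successors {w}; ¬q there: w:T. ✓
— 2 worlds.
For ◇(q ∨ ¬p):
w: successors {y}; q ∨ ¬p there: y:F. ✗
y: successors {z}; q ∨ ¬p there: z:T. ✓
z: successors {w}; q ∨ ¬p there: w:F. ✗
— 1 world.

2 and 1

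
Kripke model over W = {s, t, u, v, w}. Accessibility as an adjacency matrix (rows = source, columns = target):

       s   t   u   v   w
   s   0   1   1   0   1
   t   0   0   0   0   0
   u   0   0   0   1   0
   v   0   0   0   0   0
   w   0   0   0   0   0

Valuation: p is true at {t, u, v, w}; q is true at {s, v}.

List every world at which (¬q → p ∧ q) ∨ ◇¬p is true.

s: ¬q → p ∧ q is T, ◇¬p is F. ✓
t: ¬q → p ∧ q is F, ◇¬p is F. ✗
u: ¬q → p ∧ q is F, ◇¬p is F. ✗
v: ¬q → p ∧ q is T, ◇¬p is F. ✓
w: ¬q → p ∧ q is F, ◇¬p is F. ✗

{s, v}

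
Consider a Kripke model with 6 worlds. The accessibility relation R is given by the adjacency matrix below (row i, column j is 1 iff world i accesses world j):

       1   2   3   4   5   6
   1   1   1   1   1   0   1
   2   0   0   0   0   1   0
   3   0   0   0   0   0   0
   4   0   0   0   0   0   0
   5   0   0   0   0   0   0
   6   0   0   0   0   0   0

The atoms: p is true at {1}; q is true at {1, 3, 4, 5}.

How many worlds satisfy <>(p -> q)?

2

1: successors {1, 2, 3, 4, 6}; p -> q there: 1:T, 2:T, 3:T, 4:T, 6:T. ✓
2: successors {5}; p -> q there: 5:T. ✓
3: no successors, so <>(p -> q) fails. ✗
4: no successors, so <>(p -> q) fails. ✗
5: no successors, so <>(p -> q) fails. ✗
6: no successors, so <>(p -> q) fails. ✗
Satisfying worlds: {1, 2}.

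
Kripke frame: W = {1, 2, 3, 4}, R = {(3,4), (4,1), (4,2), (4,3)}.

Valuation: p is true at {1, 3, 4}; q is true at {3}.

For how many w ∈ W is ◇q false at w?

3

1: no successors, so ◇q fails. ✗
2: no successors, so ◇q fails. ✗
3: successors {4}; q there: 4:F. ✗
4: successors {1, 2, 3}; q there: 1:F, 2:F, 3:T. ✓
Satisfying worlds: {4}.
So ◇q fails at the other 3 worlds.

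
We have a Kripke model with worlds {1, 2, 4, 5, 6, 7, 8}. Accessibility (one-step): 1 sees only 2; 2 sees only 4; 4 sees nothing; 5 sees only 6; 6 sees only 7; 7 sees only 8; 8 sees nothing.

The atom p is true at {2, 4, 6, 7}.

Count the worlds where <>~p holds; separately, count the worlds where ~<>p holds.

1 and 3

For <>~p:
1: successors {2}; ~p there: 2:F. ✗
2: successors {4}; ~p there: 4:F. ✗
4: no successors, so <>~p fails. ✗
5: successors {6}; ~p there: 6:F. ✗
6: successors {7}; ~p there: 7:F. ✗
7: successors {8}; ~p there: 8:T. ✓
8: no successors, so <>~p fails. ✗
— 1 world.
For ~<>p:
1: <>p is T. ✗
2: <>p is T. ✗
4: <>p is F. ✓
5: <>p is T. ✗
6: <>p is T. ✗
7: <>p is F. ✓
8: <>p is F. ✓
— 3 worlds.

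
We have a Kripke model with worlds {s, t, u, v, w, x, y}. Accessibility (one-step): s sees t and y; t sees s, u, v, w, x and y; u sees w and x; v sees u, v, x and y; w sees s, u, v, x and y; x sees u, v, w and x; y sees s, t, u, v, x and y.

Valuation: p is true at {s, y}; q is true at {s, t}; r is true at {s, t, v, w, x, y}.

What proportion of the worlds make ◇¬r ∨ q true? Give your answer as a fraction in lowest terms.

6/7

s: ◇¬r is F, q is T. ✓
t: ◇¬r is T, q is T. ✓
u: ◇¬r is F, q is F. ✗
v: ◇¬r is T, q is F. ✓
w: ◇¬r is T, q is F. ✓
x: ◇¬r is T, q is F. ✓
y: ◇¬r is T, q is F. ✓
That's 6 of 7 worlds, so 6/7.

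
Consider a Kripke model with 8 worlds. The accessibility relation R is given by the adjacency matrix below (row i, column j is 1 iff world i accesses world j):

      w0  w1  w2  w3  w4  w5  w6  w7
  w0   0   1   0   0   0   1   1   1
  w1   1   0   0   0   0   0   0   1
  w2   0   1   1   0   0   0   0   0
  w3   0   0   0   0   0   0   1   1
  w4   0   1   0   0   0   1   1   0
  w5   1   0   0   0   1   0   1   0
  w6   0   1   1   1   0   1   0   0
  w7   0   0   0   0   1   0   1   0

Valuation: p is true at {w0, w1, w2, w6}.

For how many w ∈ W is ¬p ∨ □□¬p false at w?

4

w0: ¬p is F, □□¬p is F. ✗
w1: ¬p is F, □□¬p is F. ✗
w2: ¬p is F, □□¬p is F. ✗
w3: ¬p is T, □□¬p is F. ✓
w4: ¬p is T, □□¬p is F. ✓
w5: ¬p is T, □□¬p is F. ✓
w6: ¬p is F, □□¬p is F. ✗
w7: ¬p is T, □□¬p is F. ✓
Satisfying worlds: {w3, w4, w5, w7}.
So ¬p ∨ □□¬p fails at the other 4 worlds.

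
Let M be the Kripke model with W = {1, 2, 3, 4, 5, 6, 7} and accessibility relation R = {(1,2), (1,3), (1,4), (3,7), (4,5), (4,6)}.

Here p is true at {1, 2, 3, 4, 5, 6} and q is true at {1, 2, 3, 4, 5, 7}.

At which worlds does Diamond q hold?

1: successors {2, 3, 4}; q there: 2:T, 3:T, 4:T. ✓
2: no successors, so Diamond q fails. ✗
3: successors {7}; q there: 7:T. ✓
4: successors {5, 6}; q there: 5:T, 6:F. ✓
5: no successors, so Diamond q fails. ✗
6: no successors, so Diamond q fails. ✗
7: no successors, so Diamond q fails. ✗

{1, 3, 4}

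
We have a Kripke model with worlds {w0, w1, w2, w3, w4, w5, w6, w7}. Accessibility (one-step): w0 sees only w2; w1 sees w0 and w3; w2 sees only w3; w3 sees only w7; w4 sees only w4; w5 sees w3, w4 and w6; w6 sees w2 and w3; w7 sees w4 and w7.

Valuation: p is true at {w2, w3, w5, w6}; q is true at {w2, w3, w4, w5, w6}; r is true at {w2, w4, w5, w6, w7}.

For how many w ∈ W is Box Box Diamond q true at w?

5

w0: successors {w2}; Box Diamond q there: w2:F. ✗
w1: successors {w0, w3}; Box Diamond q there: w0:T, w3:T. ✓
w2: successors {w3}; Box Diamond q there: w3:T. ✓
w3: successors {w7}; Box Diamond q there: w7:T. ✓
w4: successors {w4}; Box Diamond q there: w4:T. ✓
w5: successors {w3, w4, w6}; Box Diamond q there: w3:T, w4:T, w6:F. ✗
w6: successors {w2, w3}; Box Diamond q there: w2:F, w3:T. ✗
w7: successors {w4, w7}; Box Diamond q there: w4:T, w7:T. ✓
Satisfying worlds: {w1, w2, w3, w4, w7}.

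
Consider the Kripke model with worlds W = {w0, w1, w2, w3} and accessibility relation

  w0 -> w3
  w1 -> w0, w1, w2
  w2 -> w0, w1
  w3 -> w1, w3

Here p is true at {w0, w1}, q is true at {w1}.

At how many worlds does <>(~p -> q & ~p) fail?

1

w0: successors {w3}; ~p -> q & ~p there: w3:F. ✗
w1: successors {w0, w1, w2}; ~p -> q & ~p there: w0:T, w1:T, w2:F. ✓
w2: successors {w0, w1}; ~p -> q & ~p there: w0:T, w1:T. ✓
w3: successors {w1, w3}; ~p -> q & ~p there: w1:T, w3:F. ✓
Satisfying worlds: {w1, w2, w3}.
So <>(~p -> q & ~p) fails at the other 1 world.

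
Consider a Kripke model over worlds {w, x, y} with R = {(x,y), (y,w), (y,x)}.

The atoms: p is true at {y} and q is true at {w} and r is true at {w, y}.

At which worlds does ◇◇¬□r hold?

w: no successors, so ◇◇¬□r fails. ✗
x: successors {y}; ◇¬□r there: y:F. ✗
y: successors {w, x}; ◇¬□r there: w:F, x:T. ✓

{y}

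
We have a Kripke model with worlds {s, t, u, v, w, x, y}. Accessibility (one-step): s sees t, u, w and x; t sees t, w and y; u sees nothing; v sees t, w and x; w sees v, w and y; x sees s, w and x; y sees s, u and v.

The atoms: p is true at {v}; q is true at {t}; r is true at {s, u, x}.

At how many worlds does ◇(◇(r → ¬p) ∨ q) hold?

s: successors {t, u, w, x}; ◇(r → ¬p) ∨ q there: t:T, u:F, w:T, x:T. ✓
t: successors {t, w, y}; ◇(r → ¬p) ∨ q there: t:T, w:T, y:T. ✓
u: no successors, so ◇(◇(r → ¬p) ∨ q) fails. ✗
v: successors {t, w, x}; ◇(r → ¬p) ∨ q there: t:T, w:T, x:T. ✓
w: successors {v, w, y}; ◇(r → ¬p) ∨ q there: v:T, w:T, y:T. ✓
x: successors {s, w, x}; ◇(r → ¬p) ∨ q there: s:T, w:T, x:T. ✓
y: successors {s, u, v}; ◇(r → ¬p) ∨ q there: s:T, u:F, v:T. ✓
Satisfying worlds: {s, t, v, w, x, y}.

6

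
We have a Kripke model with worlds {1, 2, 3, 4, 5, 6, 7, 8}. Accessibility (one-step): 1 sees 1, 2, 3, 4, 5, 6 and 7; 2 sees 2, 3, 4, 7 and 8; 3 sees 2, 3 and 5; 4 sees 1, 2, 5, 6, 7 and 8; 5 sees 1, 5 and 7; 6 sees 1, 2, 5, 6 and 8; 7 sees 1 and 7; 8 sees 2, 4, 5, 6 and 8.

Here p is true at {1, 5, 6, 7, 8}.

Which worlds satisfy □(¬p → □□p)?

1: successors {1, 2, 3, 4, 5, 6, 7}; ¬p → □□p there: 1:T, 2:F, 3:F, 4:F, 5:T, 6:T, 7:T. ✗
2: successors {2, 3, 4, 7, 8}; ¬p → □□p there: 2:F, 3:F, 4:F, 7:T, 8:T. ✗
3: successors {2, 3, 5}; ¬p → □□p there: 2:F, 3:F, 5:T. ✗
4: successors {1, 2, 5, 6, 7, 8}; ¬p → □□p there: 1:T, 2:F, 5:T, 6:T, 7:T, 8:T. ✗
5: successors {1, 5, 7}; ¬p → □□p there: 1:T, 5:T, 7:T. ✓
6: successors {1, 2, 5, 6, 8}; ¬p → □□p there: 1:T, 2:F, 5:T, 6:T, 8:T. ✗
7: successors {1, 7}; ¬p → □□p there: 1:T, 7:T. ✓
8: successors {2, 4, 5, 6, 8}; ¬p → □□p there: 2:F, 4:F, 5:T, 6:T, 8:T. ✗

{5, 7}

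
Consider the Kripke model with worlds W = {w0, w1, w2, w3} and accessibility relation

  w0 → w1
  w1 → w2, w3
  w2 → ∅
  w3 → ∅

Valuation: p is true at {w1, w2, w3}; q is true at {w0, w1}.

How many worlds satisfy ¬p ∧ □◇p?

w0: ¬p is T, □◇p is T. ✓
w1: ¬p is F, □◇p is F. ✗
w2: ¬p is F, □◇p is T. ✗
w3: ¬p is F, □◇p is T. ✗
Satisfying worlds: {w0}.

1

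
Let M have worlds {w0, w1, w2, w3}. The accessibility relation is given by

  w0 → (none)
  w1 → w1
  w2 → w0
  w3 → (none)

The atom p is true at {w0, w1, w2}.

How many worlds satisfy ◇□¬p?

1

w0: no successors, so ◇□¬p fails. ✗
w1: successors {w1}; □¬p there: w1:F. ✗
w2: successors {w0}; □¬p there: w0:T. ✓
w3: no successors, so ◇□¬p fails. ✗
Satisfying worlds: {w2}.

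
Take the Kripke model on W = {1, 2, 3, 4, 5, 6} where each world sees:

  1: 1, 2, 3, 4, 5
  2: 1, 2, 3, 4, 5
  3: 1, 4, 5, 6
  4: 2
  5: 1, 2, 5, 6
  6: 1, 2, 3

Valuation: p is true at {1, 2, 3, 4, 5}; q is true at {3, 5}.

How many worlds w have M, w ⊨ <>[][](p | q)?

3

1: successors {1, 2, 3, 4, 5}; [][](p | q) there: 1:F, 2:F, 3:F, 4:T, 5:F. ✓
2: successors {1, 2, 3, 4, 5}; [][](p | q) there: 1:F, 2:F, 3:F, 4:T, 5:F. ✓
3: successors {1, 4, 5, 6}; [][](p | q) there: 1:F, 4:T, 5:F, 6:F. ✓
4: successors {2}; [][](p | q) there: 2:F. ✗
5: successors {1, 2, 5, 6}; [][](p | q) there: 1:F, 2:F, 5:F, 6:F. ✗
6: successors {1, 2, 3}; [][](p | q) there: 1:F, 2:F, 3:F. ✗
Satisfying worlds: {1, 2, 3}.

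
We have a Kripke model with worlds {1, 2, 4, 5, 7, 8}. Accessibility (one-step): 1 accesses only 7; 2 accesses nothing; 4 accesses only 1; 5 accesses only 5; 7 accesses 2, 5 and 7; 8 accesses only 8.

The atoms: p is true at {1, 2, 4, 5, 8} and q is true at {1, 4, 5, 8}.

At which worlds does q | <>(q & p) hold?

1: q is T, <>(q & p) is F. ✓
2: q is F, <>(q & p) is F. ✗
4: q is T, <>(q & p) is T. ✓
5: q is T, <>(q & p) is T. ✓
7: q is F, <>(q & p) is T. ✓
8: q is T, <>(q & p) is T. ✓

{1, 4, 5, 7, 8}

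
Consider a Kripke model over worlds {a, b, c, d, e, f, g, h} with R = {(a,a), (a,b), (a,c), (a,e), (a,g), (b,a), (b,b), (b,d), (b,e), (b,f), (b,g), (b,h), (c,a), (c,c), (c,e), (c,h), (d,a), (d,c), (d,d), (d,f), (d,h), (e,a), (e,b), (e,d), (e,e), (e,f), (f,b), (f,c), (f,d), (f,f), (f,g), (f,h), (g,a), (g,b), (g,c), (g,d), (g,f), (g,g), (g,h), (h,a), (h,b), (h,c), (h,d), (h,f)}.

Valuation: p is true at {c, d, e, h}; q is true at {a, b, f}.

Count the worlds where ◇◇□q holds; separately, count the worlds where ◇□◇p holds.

For ◇◇□q:
a: successors {a, b, c, e, g}; ◇□q there: a:F, b:F, c:F, e:F, g:F. ✗
b: successors {a, b, d, e, f, g, h}; ◇□q there: a:F, b:F, d:F, e:F, f:F, g:F, h:F. ✗
c: successors {a, c, e, h}; ◇□q there: a:F, c:F, e:F, h:F. ✗
d: successors {a, c, d, f, h}; ◇□q there: a:F, c:F, d:F, f:F, h:F. ✗
e: successors {a, b, d, e, f}; ◇□q there: a:F, b:F, d:F, e:F, f:F. ✗
f: successors {b, c, d, f, g, h}; ◇□q there: b:F, c:F, d:F, f:F, g:F, h:F. ✗
g: successors {a, b, c, d, f, g, h}; ◇□q there: a:F, b:F, c:F, d:F, f:F, g:F, h:F. ✗
h: successors {a, b, c, d, f}; ◇□q there: a:F, b:F, c:F, d:F, f:F. ✗
— 0 worlds.
For ◇□◇p:
a: successors {a, b, c, e, g}; □◇p there: a:T, b:T, c:T, e:T, g:T. ✓
b: successors {a, b, d, e, f, g, h}; □◇p there: a:T, b:T, d:T, e:T, f:T, g:T, h:T. ✓
c: successors {a, c, e, h}; □◇p there: a:T, c:T, e:T, h:T. ✓
d: successors {a, c, d, f, h}; □◇p there: a:T, c:T, d:T, f:T, h:T. ✓
e: successors {a, b, d, e, f}; □◇p there: a:T, b:T, d:T, e:T, f:T. ✓
f: successors {b, c, d, f, g, h}; □◇p there: b:T, c:T, d:T, f:T, g:T, h:T. ✓
g: successors {a, b, c, d, f, g, h}; □◇p there: a:T, b:T, c:T, d:T, f:T, g:T, h:T. ✓
h: successors {a, b, c, d, f}; □◇p there: a:T, b:T, c:T, d:T, f:T. ✓
— 8 worlds.

0 and 8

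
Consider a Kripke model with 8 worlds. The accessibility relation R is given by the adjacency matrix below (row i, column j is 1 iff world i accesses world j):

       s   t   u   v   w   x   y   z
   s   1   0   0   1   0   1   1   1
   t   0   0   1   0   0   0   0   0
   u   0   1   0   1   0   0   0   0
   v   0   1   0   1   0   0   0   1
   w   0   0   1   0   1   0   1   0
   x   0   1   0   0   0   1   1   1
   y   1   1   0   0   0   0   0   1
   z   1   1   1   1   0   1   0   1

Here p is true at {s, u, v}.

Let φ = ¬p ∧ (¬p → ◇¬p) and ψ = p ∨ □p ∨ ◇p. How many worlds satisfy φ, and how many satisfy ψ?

For ¬p ∧ (¬p → ◇¬p):
s: ¬p is F, ¬p → ◇¬p is T. ✗
t: ¬p is T, ¬p → ◇¬p is F. ✗
u: ¬p is F, ¬p → ◇¬p is T. ✗
v: ¬p is F, ¬p → ◇¬p is T. ✗
w: ¬p is T, ¬p → ◇¬p is T. ✓
x: ¬p is T, ¬p → ◇¬p is T. ✓
y: ¬p is T, ¬p → ◇¬p is T. ✓
z: ¬p is T, ¬p → ◇¬p is T. ✓
— 4 worlds.
For p ∨ □p ∨ ◇p:
s: p ∨ □p is T, ◇p is T. ✓
t: p ∨ □p is T, ◇p is T. ✓
u: p ∨ □p is T, ◇p is T. ✓
v: p ∨ □p is T, ◇p is T. ✓
w: p ∨ □p is F, ◇p is T. ✓
x: p ∨ □p is F, ◇p is F. ✗
y: p ∨ □p is F, ◇p is T. ✓
z: p ∨ □p is F, ◇p is T. ✓
— 7 worlds.

4 and 7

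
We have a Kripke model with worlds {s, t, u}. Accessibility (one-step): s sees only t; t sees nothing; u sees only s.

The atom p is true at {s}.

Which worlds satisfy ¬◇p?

s: ◇p is F. ✓
t: ◇p is F. ✓
u: ◇p is T. ✗

{s, t}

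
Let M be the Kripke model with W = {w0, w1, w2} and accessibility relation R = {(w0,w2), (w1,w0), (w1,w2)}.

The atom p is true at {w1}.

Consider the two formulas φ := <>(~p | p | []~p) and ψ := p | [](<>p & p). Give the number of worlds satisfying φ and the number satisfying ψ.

2 and 2

For <>(~p | p | []~p):
w0: successors {w2}; ~p | p | []~p there: w2:T. ✓
w1: successors {w0, w2}; ~p | p | []~p there: w0:T, w2:T. ✓
w2: no successors, so <>(~p | p | []~p) fails. ✗
— 2 worlds.
For p | [](<>p & p):
w0: p is F, [](<>p & p) is F. ✗
w1: p is T, [](<>p & p) is F. ✓
w2: p is F, [](<>p & p) is T. ✓
— 2 worlds.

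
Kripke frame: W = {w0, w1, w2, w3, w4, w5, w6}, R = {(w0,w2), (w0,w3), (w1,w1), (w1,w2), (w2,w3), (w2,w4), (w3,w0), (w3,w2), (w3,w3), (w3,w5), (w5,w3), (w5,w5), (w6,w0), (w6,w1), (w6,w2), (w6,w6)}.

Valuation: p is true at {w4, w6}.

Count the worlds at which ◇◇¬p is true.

w0: successors {w2, w3}; ◇¬p there: w2:T, w3:T. ✓
w1: successors {w1, w2}; ◇¬p there: w1:T, w2:T. ✓
w2: successors {w3, w4}; ◇¬p there: w3:T, w4:F. ✓
w3: successors {w0, w2, w3, w5}; ◇¬p there: w0:T, w2:T, w3:T, w5:T. ✓
w4: no successors, so ◇◇¬p fails. ✗
w5: successors {w3, w5}; ◇¬p there: w3:T, w5:T. ✓
w6: successors {w0, w1, w2, w6}; ◇¬p there: w0:T, w1:T, w2:T, w6:T. ✓
Satisfying worlds: {w0, w1, w2, w3, w5, w6}.

6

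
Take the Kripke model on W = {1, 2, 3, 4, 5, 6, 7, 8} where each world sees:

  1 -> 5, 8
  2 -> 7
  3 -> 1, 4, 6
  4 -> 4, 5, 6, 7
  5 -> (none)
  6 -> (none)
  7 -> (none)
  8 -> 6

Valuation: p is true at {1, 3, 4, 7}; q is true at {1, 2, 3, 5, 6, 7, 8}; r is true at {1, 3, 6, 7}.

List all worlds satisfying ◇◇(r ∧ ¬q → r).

{1, 3, 4}

1: successors {5, 8}; ◇(r ∧ ¬q → r) there: 5:F, 8:T. ✓
2: successors {7}; ◇(r ∧ ¬q → r) there: 7:F. ✗
3: successors {1, 4, 6}; ◇(r ∧ ¬q → r) there: 1:T, 4:T, 6:F. ✓
4: successors {4, 5, 6, 7}; ◇(r ∧ ¬q → r) there: 4:T, 5:F, 6:F, 7:F. ✓
5: no successors, so ◇◇(r ∧ ¬q → r) fails. ✗
6: no successors, so ◇◇(r ∧ ¬q → r) fails. ✗
7: no successors, so ◇◇(r ∧ ¬q → r) fails. ✗
8: successors {6}; ◇(r ∧ ¬q → r) there: 6:F. ✗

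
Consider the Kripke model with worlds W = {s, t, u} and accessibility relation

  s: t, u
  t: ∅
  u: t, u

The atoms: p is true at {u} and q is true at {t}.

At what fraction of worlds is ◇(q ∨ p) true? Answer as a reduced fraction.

s: successors {t, u}; q ∨ p there: t:T, u:T. ✓
t: no successors, so ◇(q ∨ p) fails. ✗
u: successors {t, u}; q ∨ p there: t:T, u:T. ✓
That's 2 of 3 worlds, so 2/3.

2/3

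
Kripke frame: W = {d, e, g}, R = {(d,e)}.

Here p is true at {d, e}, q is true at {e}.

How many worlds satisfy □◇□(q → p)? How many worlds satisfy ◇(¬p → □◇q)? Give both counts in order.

For □◇□(q → p):
d: successors {e}; ◇□(q → p) there: e:F. ✗
e: no successors, so □◇□(q → p) holds vacuously. ✓
g: no successors, so □◇□(q → p) holds vacuously. ✓
— 2 worlds.
For ◇(¬p → □◇q):
d: successors {e}; ¬p → □◇q there: e:T. ✓
e: no successors, so ◇(¬p → □◇q) fails. ✗
g: no successors, so ◇(¬p → □◇q) fails. ✗
— 1 world.

2 and 1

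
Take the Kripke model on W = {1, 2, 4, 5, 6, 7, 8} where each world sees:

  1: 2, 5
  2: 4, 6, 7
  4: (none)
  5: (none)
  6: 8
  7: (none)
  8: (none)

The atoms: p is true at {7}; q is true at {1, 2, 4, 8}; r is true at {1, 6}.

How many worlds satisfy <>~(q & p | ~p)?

1

1: successors {2, 5}; ~(q & p | ~p) there: 2:F, 5:F. ✗
2: successors {4, 6, 7}; ~(q & p | ~p) there: 4:F, 6:F, 7:T. ✓
4: no successors, so <>~(q & p | ~p) fails. ✗
5: no successors, so <>~(q & p | ~p) fails. ✗
6: successors {8}; ~(q & p | ~p) there: 8:F. ✗
7: no successors, so <>~(q & p | ~p) fails. ✗
8: no successors, so <>~(q & p | ~p) fails. ✗
Satisfying worlds: {2}.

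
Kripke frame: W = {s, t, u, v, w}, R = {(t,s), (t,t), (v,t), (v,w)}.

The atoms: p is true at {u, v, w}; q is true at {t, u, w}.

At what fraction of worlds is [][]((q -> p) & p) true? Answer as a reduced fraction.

s: no successors, so [][]((q -> p) & p) holds vacuously. ✓
t: successors {s, t}; []((q -> p) & p) there: s:T, t:F. ✗
u: no successors, so [][]((q -> p) & p) holds vacuously. ✓
v: successors {t, w}; []((q -> p) & p) there: t:F, w:T. ✗
w: no successors, so [][]((q -> p) & p) holds vacuously. ✓
That's 3 of 5 worlds, so 3/5.

3/5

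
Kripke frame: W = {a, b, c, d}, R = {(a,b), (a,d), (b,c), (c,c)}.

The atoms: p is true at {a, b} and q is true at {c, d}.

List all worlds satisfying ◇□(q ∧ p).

a: successors {b, d}; □(q ∧ p) there: b:F, d:T. ✓
b: successors {c}; □(q ∧ p) there: c:F. ✗
c: successors {c}; □(q ∧ p) there: c:F. ✗
d: no successors, so ◇□(q ∧ p) fails. ✗

{a}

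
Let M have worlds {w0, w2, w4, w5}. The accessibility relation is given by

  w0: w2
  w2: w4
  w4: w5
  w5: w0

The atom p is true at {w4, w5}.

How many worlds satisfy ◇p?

w0: successors {w2}; p there: w2:F. ✗
w2: successors {w4}; p there: w4:T. ✓
w4: successors {w5}; p there: w5:T. ✓
w5: successors {w0}; p there: w0:F. ✗
Satisfying worlds: {w2, w4}.

2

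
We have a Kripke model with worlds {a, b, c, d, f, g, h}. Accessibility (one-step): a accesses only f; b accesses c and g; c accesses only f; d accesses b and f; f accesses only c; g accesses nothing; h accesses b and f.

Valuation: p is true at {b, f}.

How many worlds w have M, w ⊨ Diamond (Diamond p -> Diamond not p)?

5

a: successors {f}; Diamond p -> Diamond not p there: f:T. ✓
b: successors {c, g}; Diamond p -> Diamond not p there: c:F, g:T. ✓
c: successors {f}; Diamond p -> Diamond not p there: f:T. ✓
d: successors {b, f}; Diamond p -> Diamond not p there: b:T, f:T. ✓
f: successors {c}; Diamond p -> Diamond not p there: c:F. ✗
g: no successors, so Diamond (Diamond p -> Diamond not p) fails. ✗
h: successors {b, f}; Diamond p -> Diamond not p there: b:T, f:T. ✓
Satisfying worlds: {a, b, c, d, h}.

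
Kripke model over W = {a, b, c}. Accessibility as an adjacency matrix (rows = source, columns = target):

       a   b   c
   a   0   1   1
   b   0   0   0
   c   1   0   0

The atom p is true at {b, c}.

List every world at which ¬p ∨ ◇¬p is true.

{a, c}

a: ¬p is T, ◇¬p is F. ✓
b: ¬p is F, ◇¬p is F. ✗
c: ¬p is F, ◇¬p is T. ✓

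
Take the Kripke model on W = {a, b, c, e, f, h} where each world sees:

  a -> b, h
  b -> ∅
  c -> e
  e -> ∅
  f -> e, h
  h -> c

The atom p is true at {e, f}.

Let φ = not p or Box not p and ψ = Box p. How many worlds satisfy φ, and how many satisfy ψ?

For not p or Box not p:
a: not p is T, Box not p is T. ✓
b: not p is T, Box not p is T. ✓
c: not p is T, Box not p is F. ✓
e: not p is F, Box not p is T. ✓
f: not p is F, Box not p is F. ✗
h: not p is T, Box not p is T. ✓
— 5 worlds.
For Box p:
a: successors {b, h}; p there: b:F, h:F. ✗
b: no successors, so Box p holds vacuously. ✓
c: successors {e}; p there: e:T. ✓
e: no successors, so Box p holds vacuously. ✓
f: successors {e, h}; p there: e:T, h:F. ✗
h: successors {c}; p there: c:F. ✗
— 3 worlds.

5 and 3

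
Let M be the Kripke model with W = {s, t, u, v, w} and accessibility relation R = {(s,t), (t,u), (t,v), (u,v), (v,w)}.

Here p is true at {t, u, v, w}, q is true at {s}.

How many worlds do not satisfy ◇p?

1

s: successors {t}; p there: t:T. ✓
t: successors {u, v}; p there: u:T, v:T. ✓
u: successors {v}; p there: v:T. ✓
v: successors {w}; p there: w:T. ✓
w: no successors, so ◇p fails. ✗
Satisfying worlds: {s, t, u, v}.
So ◇p fails at the other 1 world.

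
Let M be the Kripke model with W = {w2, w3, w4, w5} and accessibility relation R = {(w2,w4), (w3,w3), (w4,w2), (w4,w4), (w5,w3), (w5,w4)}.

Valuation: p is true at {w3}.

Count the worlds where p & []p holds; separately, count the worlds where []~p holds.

1 and 2

For p & []p:
w2: p is F, []p is F. ✗
w3: p is T, []p is T. ✓
w4: p is F, []p is F. ✗
w5: p is F, []p is F. ✗
— 1 world.
For []~p:
w2: successors {w4}; ~p there: w4:T. ✓
w3: successors {w3}; ~p there: w3:F. ✗
w4: successors {w2, w4}; ~p there: w2:T, w4:T. ✓
w5: successors {w3, w4}; ~p there: w3:F, w4:T. ✗
— 2 worlds.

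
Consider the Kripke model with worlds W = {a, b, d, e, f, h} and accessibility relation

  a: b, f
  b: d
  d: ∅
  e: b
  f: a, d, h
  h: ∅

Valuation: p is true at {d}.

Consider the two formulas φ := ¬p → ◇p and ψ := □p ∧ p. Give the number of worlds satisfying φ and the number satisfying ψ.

For ¬p → ◇p:
a: ¬p is T, ◇p is F. ✗
b: ¬p is T, ◇p is T. ✓
d: ¬p is F, ◇p is F. ✓
e: ¬p is T, ◇p is F. ✗
f: ¬p is T, ◇p is T. ✓
h: ¬p is T, ◇p is F. ✗
— 3 worlds.
For □p ∧ p:
a: □p is F, p is F. ✗
b: □p is T, p is F. ✗
d: □p is T, p is T. ✓
e: □p is F, p is F. ✗
f: □p is F, p is F. ✗
h: □p is T, p is F. ✗
— 1 world.

3 and 1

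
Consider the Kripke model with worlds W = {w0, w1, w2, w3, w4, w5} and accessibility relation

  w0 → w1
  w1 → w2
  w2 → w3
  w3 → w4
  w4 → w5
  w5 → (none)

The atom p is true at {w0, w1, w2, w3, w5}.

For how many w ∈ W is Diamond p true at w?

w0: successors {w1}; p there: w1:T. ✓
w1: successors {w2}; p there: w2:T. ✓
w2: successors {w3}; p there: w3:T. ✓
w3: successors {w4}; p there: w4:F. ✗
w4: successors {w5}; p there: w5:T. ✓
w5: no successors, so Diamond p fails. ✗
Satisfying worlds: {w0, w1, w2, w4}.

4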